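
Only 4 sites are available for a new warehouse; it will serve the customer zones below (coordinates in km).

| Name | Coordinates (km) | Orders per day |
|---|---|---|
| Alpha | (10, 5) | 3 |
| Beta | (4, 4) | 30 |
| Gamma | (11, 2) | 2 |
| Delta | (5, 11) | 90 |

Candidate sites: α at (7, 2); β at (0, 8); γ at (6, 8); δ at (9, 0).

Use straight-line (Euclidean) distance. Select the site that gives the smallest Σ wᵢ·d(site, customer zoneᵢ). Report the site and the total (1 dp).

γ, total 449.4 km

Total weighted distance at each candidate:
  α (7, 2): total = 958.7
  β (0, 8): total = 750.9
  γ (6, 8): total = 449.4
  δ (9, 0): total = 1266.5
Minimum is at γ with total 449.4 km.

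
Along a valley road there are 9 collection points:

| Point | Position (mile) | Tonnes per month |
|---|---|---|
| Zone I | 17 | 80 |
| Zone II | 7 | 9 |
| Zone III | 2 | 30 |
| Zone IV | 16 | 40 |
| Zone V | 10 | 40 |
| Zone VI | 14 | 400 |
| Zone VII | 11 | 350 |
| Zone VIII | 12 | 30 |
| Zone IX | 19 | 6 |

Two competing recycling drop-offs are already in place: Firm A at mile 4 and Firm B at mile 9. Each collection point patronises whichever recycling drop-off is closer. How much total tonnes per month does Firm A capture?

30

The indifferent point is the midpoint (4+9)/2 = 6.5; collection points left of it (closer to Firm A at 4) go to Firm A, those right go to Firm B.
  Zone III at 2 (w=30) → Firm A
  Zone II at 7 (w=9) → Firm B
  Zone V at 10 (w=40) → Firm B
  Zone VII at 11 (w=350) → Firm B
  Zone VIII at 12 (w=30) → Firm B
  Zone VI at 14 (w=400) → Firm B
  Zone IV at 16 (w=40) → Firm B
  Zone I at 17 (w=80) → Firm B
  Zone IX at 19 (w=6) → Firm B
Firm A captures 30; Firm B captures 955.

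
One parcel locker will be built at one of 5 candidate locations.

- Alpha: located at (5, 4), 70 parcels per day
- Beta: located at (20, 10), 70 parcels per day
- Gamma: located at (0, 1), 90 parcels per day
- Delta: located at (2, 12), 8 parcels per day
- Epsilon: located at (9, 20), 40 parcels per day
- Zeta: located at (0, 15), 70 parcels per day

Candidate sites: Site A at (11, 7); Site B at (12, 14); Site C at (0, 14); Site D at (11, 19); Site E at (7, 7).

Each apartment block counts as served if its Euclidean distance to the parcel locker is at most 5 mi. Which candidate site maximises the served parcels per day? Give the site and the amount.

Site C, covering 78

Coverage radius r = 5 mi; a point is covered iff (Δx)²+(Δy)² ≤ 5² = 25.
  Site A (11, 7): covers {none} → 0
  Site B (12, 14): covers {none} → 0
  Site C (0, 14): covers {Delta, Zeta} → 78
  Site D (11, 19): covers {Epsilon} → 40
  Site E (7, 7): covers {Alpha} → 70
Maximum coverage at Site C: 78 parcels per day.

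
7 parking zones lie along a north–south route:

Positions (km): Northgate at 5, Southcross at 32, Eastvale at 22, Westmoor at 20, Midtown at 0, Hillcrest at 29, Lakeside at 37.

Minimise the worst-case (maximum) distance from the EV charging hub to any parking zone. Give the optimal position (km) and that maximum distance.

location 18.5, max distance 18.5

The 1-center on a line is the midpoint of the two extreme points: leftmost at 0, rightmost at 37.
Optimal location = (0 + 37)/2 = 18.5; maximum distance = (37 − 0)/2 = 18.5.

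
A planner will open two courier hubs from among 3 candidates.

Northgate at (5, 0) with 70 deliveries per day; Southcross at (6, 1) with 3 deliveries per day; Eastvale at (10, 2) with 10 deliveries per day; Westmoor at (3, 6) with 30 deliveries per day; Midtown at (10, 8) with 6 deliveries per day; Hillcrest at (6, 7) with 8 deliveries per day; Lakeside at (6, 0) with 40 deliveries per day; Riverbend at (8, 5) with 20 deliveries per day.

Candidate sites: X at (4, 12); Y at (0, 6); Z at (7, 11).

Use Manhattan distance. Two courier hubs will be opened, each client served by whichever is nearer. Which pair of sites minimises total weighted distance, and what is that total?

{Y, Z}, total 1709

Evaluate every pair (each demand assigned to the nearer of the two):
  {Y, Z}: total = 1709
  {X, Y}: total = 1809
  {X, Z}: total = 1969
Best pair: {Y, Z} with total 1709.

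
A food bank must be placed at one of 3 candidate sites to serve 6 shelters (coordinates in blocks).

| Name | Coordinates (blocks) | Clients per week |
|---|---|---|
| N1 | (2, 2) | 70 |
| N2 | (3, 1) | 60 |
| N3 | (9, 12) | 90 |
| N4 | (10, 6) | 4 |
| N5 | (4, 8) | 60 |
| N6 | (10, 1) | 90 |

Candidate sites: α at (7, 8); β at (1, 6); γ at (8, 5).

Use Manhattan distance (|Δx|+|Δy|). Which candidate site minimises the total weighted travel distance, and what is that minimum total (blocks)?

Total weighted distance at each candidate:
  α (7, 8): total = 3070
  β (1, 6): total = 3626
  γ (8, 5): total = 2862
Minimum is at γ with total 2862 blocks.

γ, total 2862 blocks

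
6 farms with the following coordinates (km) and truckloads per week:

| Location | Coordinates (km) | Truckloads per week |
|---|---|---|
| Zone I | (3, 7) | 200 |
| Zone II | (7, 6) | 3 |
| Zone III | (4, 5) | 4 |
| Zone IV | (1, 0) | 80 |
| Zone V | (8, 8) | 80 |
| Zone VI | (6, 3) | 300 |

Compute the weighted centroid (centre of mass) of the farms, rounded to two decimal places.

(4.73, 4.46)

The minimiser of Σwᵢ‖p−pᵢ‖² is the weighted centroid p* = (Σwᵢpᵢ)/(Σwᵢ).
Σwᵢ = 667.
Σwᵢxᵢ = 200·3 + 3·7 + 4·4 + 80·1 + 80·8 + 300·6 = 3157.
Σwᵢyᵢ = 200·7 + 3·6 + 4·5 + 80·0 + 80·8 + 300·3 = 2978.
x* = 3157/667 = 4.73, y* = 2978/667 = 4.46.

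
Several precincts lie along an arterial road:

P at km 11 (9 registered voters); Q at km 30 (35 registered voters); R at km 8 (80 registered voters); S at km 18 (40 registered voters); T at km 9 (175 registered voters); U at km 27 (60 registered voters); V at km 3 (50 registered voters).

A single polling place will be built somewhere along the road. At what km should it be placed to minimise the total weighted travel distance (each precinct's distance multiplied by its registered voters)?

For a sum of weighted absolute distances on a line, the optimum is the weighted median (not the mean). Total weight W = 449; half-weight = 224.5.
Sort by position and accumulate weight:
  km 3 (V, w=50) → cum 50
  km 8 (R, w=80) → cum 130
  km 9 (T, w=175) → cum 305  ≥ 224.5 → median here
  km 11 (P, w=9) → cum 314
  km 18 (S, w=40) → cum 354
  km 27 (U, w=60) → cum 414
  km 30 (Q, w=35) → cum 449
Optimal location: km 9.

x = 9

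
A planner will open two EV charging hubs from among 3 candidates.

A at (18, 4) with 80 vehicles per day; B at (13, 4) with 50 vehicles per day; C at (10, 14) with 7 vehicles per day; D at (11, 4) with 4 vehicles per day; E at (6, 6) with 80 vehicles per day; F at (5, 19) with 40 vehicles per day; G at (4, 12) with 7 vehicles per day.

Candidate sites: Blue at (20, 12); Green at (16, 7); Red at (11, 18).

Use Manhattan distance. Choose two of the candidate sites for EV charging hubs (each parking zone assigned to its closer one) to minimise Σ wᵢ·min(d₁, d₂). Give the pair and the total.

Evaluate every pair (each demand assigned to the nearer of the two):
  {Green, Red}: total = 2018
  {Blue, Green}: total = 2688
  {Blue, Red}: total = 3372
Best pair: {Green, Red} with total 2018.

{Green, Red}, total 2018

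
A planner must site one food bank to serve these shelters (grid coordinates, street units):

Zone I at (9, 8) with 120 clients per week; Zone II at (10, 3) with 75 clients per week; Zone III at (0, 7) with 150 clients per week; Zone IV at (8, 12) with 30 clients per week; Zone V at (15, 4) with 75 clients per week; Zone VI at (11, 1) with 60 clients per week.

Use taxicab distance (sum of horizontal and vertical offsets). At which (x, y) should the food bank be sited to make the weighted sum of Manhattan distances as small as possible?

(9, 7)

Manhattan distance separates: Σwᵢ(|x−xᵢ|+|y−yᵢ|) = Σwᵢ|x−xᵢ| + Σwᵢ|y−yᵢ|, so x and y are optimised independently as 1-D weighted medians.
Total weight W = 510; half = 255.
x-coordinate, sorted with cumulative weight:
  x=0 (Zone III, w=150) cum 150
  x=8 (Zone IV, w=30) cum 180
  x=9 (Zone I, w=120) cum 300  ← median
  x=10 (Zone II, w=75) cum 375
  x=11 (Zone VI, w=60) cum 435
  x=15 (Zone V, w=75) cum 510
⇒ x* = 9
y-coordinate, sorted with cumulative weight:
  y=1 (Zone VI, w=60) cum 60
  y=3 (Zone II, w=75) cum 135
  y=4 (Zone V, w=75) cum 210
  y=7 (Zone III, w=150) cum 360  ← median
  y=8 (Zone I, w=120) cum 480
  y=12 (Zone IV, w=30) cum 510
⇒ y* = 7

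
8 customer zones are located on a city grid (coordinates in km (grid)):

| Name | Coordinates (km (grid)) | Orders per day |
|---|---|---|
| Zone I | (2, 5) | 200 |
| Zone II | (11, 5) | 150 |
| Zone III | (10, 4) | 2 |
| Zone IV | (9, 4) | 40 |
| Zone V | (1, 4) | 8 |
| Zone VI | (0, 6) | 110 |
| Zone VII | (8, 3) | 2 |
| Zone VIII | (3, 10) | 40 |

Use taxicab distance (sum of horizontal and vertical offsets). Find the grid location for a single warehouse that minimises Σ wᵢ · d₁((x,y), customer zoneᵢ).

(2, 5)

Manhattan distance separates: Σwᵢ(|x−xᵢ|+|y−yᵢ|) = Σwᵢ|x−xᵢ| + Σwᵢ|y−yᵢ|, so x and y are optimised independently as 1-D weighted medians.
Total weight W = 552; half = 276.
x-coordinate, sorted with cumulative weight:
  x=0 (Zone VI, w=110) cum 110
  x=1 (Zone V, w=8) cum 118
  x=2 (Zone I, w=200) cum 318  ← median
  x=3 (Zone VIII, w=40) cum 358
  x=8 (Zone VII, w=2) cum 360
  x=9 (Zone IV, w=40) cum 400
  x=10 (Zone III, w=2) cum 402
  x=11 (Zone II, w=150) cum 552
⇒ x* = 2
y-coordinate, sorted with cumulative weight:
  y=3 (Zone VII, w=2) cum 2
  y=4 (Zone III, w=2) cum 4
  y=4 (Zone IV, w=40) cum 44
  y=4 (Zone V, w=8) cum 52
  y=5 (Zone I, w=200) cum 252
  y=5 (Zone II, w=150) cum 402  ← median
  y=6 (Zone VI, w=110) cum 512
  y=10 (Zone VIII, w=40) cum 552
⇒ y* = 5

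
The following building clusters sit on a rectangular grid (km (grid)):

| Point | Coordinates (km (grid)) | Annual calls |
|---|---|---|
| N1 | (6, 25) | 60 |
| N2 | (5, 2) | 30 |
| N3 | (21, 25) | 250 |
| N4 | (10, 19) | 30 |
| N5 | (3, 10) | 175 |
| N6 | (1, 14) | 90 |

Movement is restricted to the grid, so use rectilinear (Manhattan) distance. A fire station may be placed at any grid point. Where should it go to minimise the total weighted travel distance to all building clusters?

(6, 19)

Manhattan distance separates: Σwᵢ(|x−xᵢ|+|y−yᵢ|) = Σwᵢ|x−xᵢ| + Σwᵢ|y−yᵢ|, so x and y are optimised independently as 1-D weighted medians.
Total weight W = 635; half = 317.5.
x-coordinate, sorted with cumulative weight:
  x=1 (N6, w=90) cum 90
  x=3 (N5, w=175) cum 265
  x=5 (N2, w=30) cum 295
  x=6 (N1, w=60) cum 355  ← median
  x=10 (N4, w=30) cum 385
  x=21 (N3, w=250) cum 635
⇒ x* = 6
y-coordinate, sorted with cumulative weight:
  y=2 (N2, w=30) cum 30
  y=10 (N5, w=175) cum 205
  y=14 (N6, w=90) cum 295
  y=19 (N4, w=30) cum 325  ← median
  y=25 (N1, w=60) cum 385
  y=25 (N3, w=250) cum 635
⇒ y* = 19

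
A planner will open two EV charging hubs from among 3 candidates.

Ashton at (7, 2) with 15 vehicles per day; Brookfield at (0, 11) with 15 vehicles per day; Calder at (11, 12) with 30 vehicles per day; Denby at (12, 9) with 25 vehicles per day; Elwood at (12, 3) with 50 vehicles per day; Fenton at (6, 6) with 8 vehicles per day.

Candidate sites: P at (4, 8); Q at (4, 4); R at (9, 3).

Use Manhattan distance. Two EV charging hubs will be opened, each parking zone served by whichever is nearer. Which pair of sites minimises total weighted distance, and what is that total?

{P, R}, total 887

Evaluate every pair (each demand assigned to the nearer of the two):
  {P, R}: total = 887
  {Q, R}: total = 947
  {P, Q}: total = 1217
Best pair: {P, R} with total 887.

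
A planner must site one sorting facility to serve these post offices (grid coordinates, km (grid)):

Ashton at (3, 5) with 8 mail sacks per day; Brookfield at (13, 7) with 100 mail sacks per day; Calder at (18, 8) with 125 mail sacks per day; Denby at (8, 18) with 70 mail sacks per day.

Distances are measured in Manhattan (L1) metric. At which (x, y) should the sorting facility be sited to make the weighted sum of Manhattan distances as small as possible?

(13, 8)

Manhattan distance separates: Σwᵢ(|x−xᵢ|+|y−yᵢ|) = Σwᵢ|x−xᵢ| + Σwᵢ|y−yᵢ|, so x and y are optimised independently as 1-D weighted medians.
Total weight W = 303; half = 151.5.
x-coordinate, sorted with cumulative weight:
  x=3 (Ashton, w=8) cum 8
  x=8 (Denby, w=70) cum 78
  x=13 (Brookfield, w=100) cum 178  ← median
  x=18 (Calder, w=125) cum 303
⇒ x* = 13
y-coordinate, sorted with cumulative weight:
  y=5 (Ashton, w=8) cum 8
  y=7 (Brookfield, w=100) cum 108
  y=8 (Calder, w=125) cum 233  ← median
  y=18 (Denby, w=70) cum 303
⇒ y* = 8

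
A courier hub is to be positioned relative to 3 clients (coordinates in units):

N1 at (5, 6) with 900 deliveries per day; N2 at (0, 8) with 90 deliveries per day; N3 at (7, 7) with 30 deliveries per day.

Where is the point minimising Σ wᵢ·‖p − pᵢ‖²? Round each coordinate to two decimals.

(4.62, 6.21)

The minimiser of Σwᵢ‖p−pᵢ‖² is the weighted centroid p* = (Σwᵢpᵢ)/(Σwᵢ).
Σwᵢ = 1020.
Σwᵢxᵢ = 900·5 + 90·0 + 30·7 = 4710.
Σwᵢyᵢ = 900·6 + 90·8 + 30·7 = 6330.
x* = 4710/1020 = 4.62, y* = 6330/1020 = 6.21.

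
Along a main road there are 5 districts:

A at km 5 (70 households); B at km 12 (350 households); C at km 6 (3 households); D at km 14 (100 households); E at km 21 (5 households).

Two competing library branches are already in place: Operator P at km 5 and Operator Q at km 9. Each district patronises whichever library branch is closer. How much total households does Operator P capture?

The indifferent point is the midpoint (5+9)/2 = 7; districts left of it (closer to Operator P at 5) go to Operator P, those right go to Operator Q.
  A at 5 (w=70) → Operator P
  C at 6 (w=3) → Operator P
  B at 12 (w=350) → Operator Q
  D at 14 (w=100) → Operator Q
  E at 21 (w=5) → Operator Q
Operator P captures 73; Operator Q captures 455.

73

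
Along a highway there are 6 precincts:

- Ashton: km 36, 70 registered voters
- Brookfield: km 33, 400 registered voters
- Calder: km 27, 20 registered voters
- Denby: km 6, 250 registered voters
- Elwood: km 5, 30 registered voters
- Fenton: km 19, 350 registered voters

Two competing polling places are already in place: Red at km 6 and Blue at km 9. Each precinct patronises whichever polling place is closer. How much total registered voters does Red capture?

The indifferent point is the midpoint (6+9)/2 = 7.5; precincts left of it (closer to Red at 6) go to Red, those right go to Blue.
  Elwood at 5 (w=30) → Red
  Denby at 6 (w=250) → Red
  Fenton at 19 (w=350) → Blue
  Calder at 27 (w=20) → Blue
  Brookfield at 33 (w=400) → Blue
  Ashton at 36 (w=70) → Blue
Red captures 280; Blue captures 840.

280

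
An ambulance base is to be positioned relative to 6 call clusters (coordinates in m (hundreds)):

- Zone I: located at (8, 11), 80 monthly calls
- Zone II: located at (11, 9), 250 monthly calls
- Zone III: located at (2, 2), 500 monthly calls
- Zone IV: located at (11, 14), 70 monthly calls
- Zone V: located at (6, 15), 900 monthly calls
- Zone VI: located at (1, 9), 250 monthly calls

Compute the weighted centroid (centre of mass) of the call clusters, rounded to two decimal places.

The minimiser of Σwᵢ‖p−pᵢ‖² is the weighted centroid p* = (Σwᵢpᵢ)/(Σwᵢ).
Σwᵢ = 2050.
Σwᵢxᵢ = 80·8 + 250·11 + 500·2 + 70·11 + 900·6 + 250·1 = 10810.
Σwᵢyᵢ = 80·11 + 250·9 + 500·2 + 70·14 + 900·15 + 250·9 = 20860.
x* = 10810/2050 = 5.27, y* = 20860/2050 = 10.18.

(5.27, 10.18)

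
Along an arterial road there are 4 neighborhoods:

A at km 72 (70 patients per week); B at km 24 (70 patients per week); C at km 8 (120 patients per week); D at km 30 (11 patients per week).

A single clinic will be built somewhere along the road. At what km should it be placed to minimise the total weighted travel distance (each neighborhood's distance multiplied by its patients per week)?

x = 24

For a sum of weighted absolute distances on a line, the optimum is the weighted median (not the mean). Total weight W = 271; half-weight = 135.5.
Sort by position and accumulate weight:
  km 8 (C, w=120) → cum 120
  km 24 (B, w=70) → cum 190  ≥ 135.5 → median here
  km 30 (D, w=11) → cum 201
  km 72 (A, w=70) → cum 271
Optimal location: km 24.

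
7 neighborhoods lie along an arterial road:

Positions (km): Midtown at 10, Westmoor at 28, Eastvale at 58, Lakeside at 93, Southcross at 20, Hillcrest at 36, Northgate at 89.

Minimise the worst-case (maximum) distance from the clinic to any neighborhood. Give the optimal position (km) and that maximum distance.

The 1-center on a line is the midpoint of the two extreme points: leftmost at 10, rightmost at 93.
Optimal location = (10 + 93)/2 = 51.5; maximum distance = (93 − 10)/2 = 41.5.

location 51.5, max distance 41.5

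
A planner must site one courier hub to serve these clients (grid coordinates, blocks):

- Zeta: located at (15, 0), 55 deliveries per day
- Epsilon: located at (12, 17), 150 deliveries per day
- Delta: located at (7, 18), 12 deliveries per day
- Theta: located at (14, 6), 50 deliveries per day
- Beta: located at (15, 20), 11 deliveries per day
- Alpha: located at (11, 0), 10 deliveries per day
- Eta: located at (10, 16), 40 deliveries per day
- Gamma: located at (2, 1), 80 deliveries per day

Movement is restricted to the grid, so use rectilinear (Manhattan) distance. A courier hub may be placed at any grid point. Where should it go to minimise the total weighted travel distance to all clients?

Manhattan distance separates: Σwᵢ(|x−xᵢ|+|y−yᵢ|) = Σwᵢ|x−xᵢ| + Σwᵢ|y−yᵢ|, so x and y are optimised independently as 1-D weighted medians.
Total weight W = 408; half = 204.
x-coordinate, sorted with cumulative weight:
  x=2 (Gamma, w=80) cum 80
  x=7 (Delta, w=12) cum 92
  x=10 (Eta, w=40) cum 132
  x=11 (Alpha, w=10) cum 142
  x=12 (Epsilon, w=150) cum 292  ← median
  x=14 (Theta, w=50) cum 342
  x=15 (Zeta, w=55) cum 397
  x=15 (Beta, w=11) cum 408
⇒ x* = 12
y-coordinate, sorted with cumulative weight:
  y=0 (Zeta, w=55) cum 55
  y=0 (Alpha, w=10) cum 65
  y=1 (Gamma, w=80) cum 145
  y=6 (Theta, w=50) cum 195
  y=16 (Eta, w=40) cum 235  ← median
  y=17 (Epsilon, w=150) cum 385
  y=18 (Delta, w=12) cum 397
  y=20 (Beta, w=11) cum 408
⇒ y* = 16

(12, 16)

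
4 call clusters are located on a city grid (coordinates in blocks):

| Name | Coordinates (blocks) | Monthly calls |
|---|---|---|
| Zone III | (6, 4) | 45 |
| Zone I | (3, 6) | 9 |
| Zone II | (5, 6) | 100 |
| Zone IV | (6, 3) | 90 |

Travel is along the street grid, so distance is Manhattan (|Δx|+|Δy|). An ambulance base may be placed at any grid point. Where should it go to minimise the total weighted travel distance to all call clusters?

Manhattan distance separates: Σwᵢ(|x−xᵢ|+|y−yᵢ|) = Σwᵢ|x−xᵢ| + Σwᵢ|y−yᵢ|, so x and y are optimised independently as 1-D weighted medians.
Total weight W = 244; half = 122.
x-coordinate, sorted with cumulative weight:
  x=3 (Zone I, w=9) cum 9
  x=5 (Zone II, w=100) cum 109
  x=6 (Zone III, w=45) cum 154  ← median
  x=6 (Zone IV, w=90) cum 244
⇒ x* = 6
y-coordinate, sorted with cumulative weight:
  y=3 (Zone IV, w=90) cum 90
  y=4 (Zone III, w=45) cum 135  ← median
  y=6 (Zone I, w=9) cum 144
  y=6 (Zone II, w=100) cum 244
⇒ y* = 4

(6, 4)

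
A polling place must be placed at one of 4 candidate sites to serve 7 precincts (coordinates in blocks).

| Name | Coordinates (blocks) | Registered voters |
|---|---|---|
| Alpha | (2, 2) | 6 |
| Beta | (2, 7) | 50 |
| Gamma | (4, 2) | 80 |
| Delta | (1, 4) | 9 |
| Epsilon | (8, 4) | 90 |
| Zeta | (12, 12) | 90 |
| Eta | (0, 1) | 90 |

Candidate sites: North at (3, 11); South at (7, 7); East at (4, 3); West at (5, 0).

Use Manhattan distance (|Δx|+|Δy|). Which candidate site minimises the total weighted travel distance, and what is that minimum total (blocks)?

East, total 2954 blocks

Total weighted distance at each candidate:
  North (3, 11): total = 4341
  South (7, 7): total = 3461
  East (4, 3): total = 2954
  West (5, 0): total = 3722
Minimum is at East with total 2954 blocks.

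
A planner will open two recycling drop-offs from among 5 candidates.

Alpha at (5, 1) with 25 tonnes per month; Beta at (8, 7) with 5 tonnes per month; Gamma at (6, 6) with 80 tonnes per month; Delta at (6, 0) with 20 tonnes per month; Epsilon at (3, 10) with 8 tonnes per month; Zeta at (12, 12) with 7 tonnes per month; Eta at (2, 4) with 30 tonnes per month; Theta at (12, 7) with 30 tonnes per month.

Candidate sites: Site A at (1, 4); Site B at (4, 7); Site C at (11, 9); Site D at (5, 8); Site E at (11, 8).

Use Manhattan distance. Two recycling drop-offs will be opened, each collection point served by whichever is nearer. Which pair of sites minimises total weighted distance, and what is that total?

Evaluate every pair (each demand assigned to the nearer of the two):
  {Site B, Site E}: total = 892
  {Site B, Site C}: total = 915
  {Site D, Site E}: total = 952
  {Site C, Site D}: total = 975
  {Site A, Site D}: total = 994
  {Site A, Site B}: total = 1008
  {Site B, Site D}: total = 1114
  {Site A, Site E}: total = 1124
  {Site A, Site C}: total = 1152
  {Site C, Site E}: total = 1715
Best pair: {Site B, Site E} with total 892.

{Site B, Site E}, total 892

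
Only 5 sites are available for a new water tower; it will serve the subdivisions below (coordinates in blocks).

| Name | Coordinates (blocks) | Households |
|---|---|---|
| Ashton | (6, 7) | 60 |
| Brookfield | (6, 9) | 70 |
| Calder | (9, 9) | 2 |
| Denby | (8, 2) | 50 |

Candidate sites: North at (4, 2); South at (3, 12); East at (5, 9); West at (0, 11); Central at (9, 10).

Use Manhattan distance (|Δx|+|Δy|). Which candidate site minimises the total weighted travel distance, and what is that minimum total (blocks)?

Total weighted distance at each candidate:
  North (4, 2): total = 1274
  South (3, 12): total = 1668
  East (5, 9): total = 758
  West (0, 11): total = 2032
  Central (9, 10): total = 1092
Minimum is at East with total 758 blocks.

East, total 758 blocks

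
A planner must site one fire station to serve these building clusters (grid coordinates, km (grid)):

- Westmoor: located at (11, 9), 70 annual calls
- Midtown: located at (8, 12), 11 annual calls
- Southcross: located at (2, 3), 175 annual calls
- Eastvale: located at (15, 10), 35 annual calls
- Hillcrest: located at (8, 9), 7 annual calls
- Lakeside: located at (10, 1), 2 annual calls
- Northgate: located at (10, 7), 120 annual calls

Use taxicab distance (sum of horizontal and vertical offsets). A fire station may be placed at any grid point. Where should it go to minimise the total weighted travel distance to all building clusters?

(10, 7)

Manhattan distance separates: Σwᵢ(|x−xᵢ|+|y−yᵢ|) = Σwᵢ|x−xᵢ| + Σwᵢ|y−yᵢ|, so x and y are optimised independently as 1-D weighted medians.
Total weight W = 420; half = 210.
x-coordinate, sorted with cumulative weight:
  x=2 (Southcross, w=175) cum 175
  x=8 (Midtown, w=11) cum 186
  x=8 (Hillcrest, w=7) cum 193
  x=10 (Lakeside, w=2) cum 195
  x=10 (Northgate, w=120) cum 315  ← median
  x=11 (Westmoor, w=70) cum 385
  x=15 (Eastvale, w=35) cum 420
⇒ x* = 10
y-coordinate, sorted with cumulative weight:
  y=1 (Lakeside, w=2) cum 2
  y=3 (Southcross, w=175) cum 177
  y=7 (Northgate, w=120) cum 297  ← median
  y=9 (Westmoor, w=70) cum 367
  y=9 (Hillcrest, w=7) cum 374
  y=10 (Eastvale, w=35) cum 409
  y=12 (Midtown, w=11) cum 420
⇒ y* = 7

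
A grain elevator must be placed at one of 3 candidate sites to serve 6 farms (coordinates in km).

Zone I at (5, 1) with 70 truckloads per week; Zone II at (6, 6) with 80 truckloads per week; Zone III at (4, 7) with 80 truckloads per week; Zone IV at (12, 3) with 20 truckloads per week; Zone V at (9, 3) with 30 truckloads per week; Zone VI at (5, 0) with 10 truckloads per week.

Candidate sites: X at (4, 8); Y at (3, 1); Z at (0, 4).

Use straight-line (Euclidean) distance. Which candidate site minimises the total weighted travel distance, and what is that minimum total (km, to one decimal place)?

Total weighted distance at each candidate:
  X (4, 8): total = 1282.7
  Y (3, 1): total = 1489.6
  Z (0, 4): total = 1890.7
Minimum is at X with total 1282.7 km.

X, total 1282.7 km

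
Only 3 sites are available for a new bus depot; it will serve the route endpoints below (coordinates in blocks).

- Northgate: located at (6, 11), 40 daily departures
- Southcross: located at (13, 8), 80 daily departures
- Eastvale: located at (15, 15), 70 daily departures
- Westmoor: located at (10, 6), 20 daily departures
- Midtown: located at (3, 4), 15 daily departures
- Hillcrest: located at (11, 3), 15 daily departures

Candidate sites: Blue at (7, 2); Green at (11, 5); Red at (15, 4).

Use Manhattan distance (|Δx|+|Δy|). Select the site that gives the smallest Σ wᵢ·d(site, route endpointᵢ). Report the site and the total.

Green, total 2025 blocks

Total weighted distance at each candidate:
  Blue (7, 2): total = 3135
  Green (11, 5): total = 2025
  Red (15, 4): total = 2285
Minimum is at Green with total 2025 blocks.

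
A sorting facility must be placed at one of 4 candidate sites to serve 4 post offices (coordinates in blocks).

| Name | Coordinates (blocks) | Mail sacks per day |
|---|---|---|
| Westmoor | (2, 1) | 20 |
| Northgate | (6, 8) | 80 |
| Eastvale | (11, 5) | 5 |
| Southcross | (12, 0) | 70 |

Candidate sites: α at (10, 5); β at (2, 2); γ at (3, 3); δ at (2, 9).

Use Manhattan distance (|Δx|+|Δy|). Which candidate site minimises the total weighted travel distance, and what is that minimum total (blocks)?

α, total 1295 blocks

Total weighted distance at each candidate:
  α (10, 5): total = 1295
  β (2, 2): total = 1720
  γ (3, 3): total = 1590
  δ (2, 9): total = 1955
Minimum is at α with total 1295 blocks.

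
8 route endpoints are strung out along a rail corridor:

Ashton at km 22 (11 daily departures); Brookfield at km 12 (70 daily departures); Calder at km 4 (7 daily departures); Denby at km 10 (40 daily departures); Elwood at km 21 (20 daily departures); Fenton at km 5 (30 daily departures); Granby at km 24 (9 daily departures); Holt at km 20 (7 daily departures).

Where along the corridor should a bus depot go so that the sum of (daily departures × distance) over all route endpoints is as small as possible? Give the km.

x = 12

For a sum of weighted absolute distances on a line, the optimum is the weighted median (not the mean). Total weight W = 194; half-weight = 97.
Sort by position and accumulate weight:
  km 4 (Calder, w=7) → cum 7
  km 5 (Fenton, w=30) → cum 37
  km 10 (Denby, w=40) → cum 77
  km 12 (Brookfield, w=70) → cum 147  ≥ 97 → median here
  km 20 (Holt, w=7) → cum 154
  km 21 (Elwood, w=20) → cum 174
  km 22 (Ashton, w=11) → cum 185
  km 24 (Granby, w=9) → cum 194
Optimal location: km 12.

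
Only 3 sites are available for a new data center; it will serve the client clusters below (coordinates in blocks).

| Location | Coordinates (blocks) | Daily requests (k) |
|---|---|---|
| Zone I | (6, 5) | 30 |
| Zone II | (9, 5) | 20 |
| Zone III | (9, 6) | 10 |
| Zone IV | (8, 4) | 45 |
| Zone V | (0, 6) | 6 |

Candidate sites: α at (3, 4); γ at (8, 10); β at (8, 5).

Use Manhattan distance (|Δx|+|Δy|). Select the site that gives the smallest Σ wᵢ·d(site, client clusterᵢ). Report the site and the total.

Total weighted distance at each candidate:
  α (3, 4): total = 595
  γ (8, 10): total = 722
  β (8, 5): total = 199
Minimum is at β with total 199 blocks.

β, total 199 blocks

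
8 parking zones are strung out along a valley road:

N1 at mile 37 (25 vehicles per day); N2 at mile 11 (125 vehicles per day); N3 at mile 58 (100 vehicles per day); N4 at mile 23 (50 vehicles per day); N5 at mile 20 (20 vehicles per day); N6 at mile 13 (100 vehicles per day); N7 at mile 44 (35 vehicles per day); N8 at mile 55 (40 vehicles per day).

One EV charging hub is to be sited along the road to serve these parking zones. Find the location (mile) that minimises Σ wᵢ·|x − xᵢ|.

x = 23

For a sum of weighted absolute distances on a line, the optimum is the weighted median (not the mean). Total weight W = 495; half-weight = 247.5.
Sort by position and accumulate weight:
  mile 11 (N2, w=125) → cum 125
  mile 13 (N6, w=100) → cum 225
  mile 20 (N5, w=20) → cum 245
  mile 23 (N4, w=50) → cum 295  ≥ 247.5 → median here
  mile 37 (N1, w=25) → cum 320
  mile 44 (N7, w=35) → cum 355
  mile 55 (N8, w=40) → cum 395
  mile 58 (N3, w=100) → cum 495
Optimal location: mile 23.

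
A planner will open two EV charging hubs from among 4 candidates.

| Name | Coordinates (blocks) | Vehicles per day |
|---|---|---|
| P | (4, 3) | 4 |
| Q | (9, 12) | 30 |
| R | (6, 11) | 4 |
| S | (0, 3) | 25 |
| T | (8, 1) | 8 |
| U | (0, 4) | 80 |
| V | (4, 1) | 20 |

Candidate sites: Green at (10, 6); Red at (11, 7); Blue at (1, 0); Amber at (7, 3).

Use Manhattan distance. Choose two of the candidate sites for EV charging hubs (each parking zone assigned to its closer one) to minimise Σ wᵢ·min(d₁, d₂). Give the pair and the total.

{Green, Blue}, total 906

Evaluate every pair (each demand assigned to the nearer of the two):
  {Green, Blue}: total = 906
  {Red, Blue}: total = 914
  {Blue, Amber}: total = 982
  {Green, Amber}: total = 1197
  {Red, Amber}: total = 1197
  {Green, Red}: total = 1843
Best pair: {Green, Blue} with total 906.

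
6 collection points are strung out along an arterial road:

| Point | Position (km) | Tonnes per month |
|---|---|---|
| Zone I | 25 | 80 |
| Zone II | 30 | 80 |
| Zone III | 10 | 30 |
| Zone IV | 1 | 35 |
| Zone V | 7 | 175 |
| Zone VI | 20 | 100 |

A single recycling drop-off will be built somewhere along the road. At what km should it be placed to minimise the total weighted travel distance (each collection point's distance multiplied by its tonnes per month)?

For a sum of weighted absolute distances on a line, the optimum is the weighted median (not the mean). Total weight W = 500; half-weight = 250.
Sort by position and accumulate weight:
  km 1 (Zone IV, w=35) → cum 35
  km 7 (Zone V, w=175) → cum 210
  km 10 (Zone III, w=30) → cum 240
  km 20 (Zone VI, w=100) → cum 340  ≥ 250 → median here
  km 25 (Zone I, w=80) → cum 420
  km 30 (Zone II, w=80) → cum 500
Optimal location: km 20.

x = 20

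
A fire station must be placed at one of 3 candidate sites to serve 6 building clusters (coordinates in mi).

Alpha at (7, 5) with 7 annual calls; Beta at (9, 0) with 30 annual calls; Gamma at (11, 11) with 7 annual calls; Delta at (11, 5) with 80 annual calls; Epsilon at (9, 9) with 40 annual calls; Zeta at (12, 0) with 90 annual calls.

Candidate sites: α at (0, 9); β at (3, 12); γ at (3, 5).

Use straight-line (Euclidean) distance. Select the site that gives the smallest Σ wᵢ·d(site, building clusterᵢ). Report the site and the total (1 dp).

Total weighted distance at each candidate:
  α (0, 9): total = 3162.9
  β (3, 12): total = 2984.1
  γ (3, 5): total = 2187.4
Minimum is at γ with total 2187.4 mi.

γ, total 2187.4 mi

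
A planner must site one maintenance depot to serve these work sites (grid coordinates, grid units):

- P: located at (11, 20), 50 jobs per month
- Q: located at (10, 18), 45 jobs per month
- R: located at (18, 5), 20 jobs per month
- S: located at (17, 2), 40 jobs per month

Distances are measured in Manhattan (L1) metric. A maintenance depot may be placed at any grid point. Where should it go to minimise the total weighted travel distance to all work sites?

(11, 18)

Manhattan distance separates: Σwᵢ(|x−xᵢ|+|y−yᵢ|) = Σwᵢ|x−xᵢ| + Σwᵢ|y−yᵢ|, so x and y are optimised independently as 1-D weighted medians.
Total weight W = 155; half = 77.5.
x-coordinate, sorted with cumulative weight:
  x=10 (Q, w=45) cum 45
  x=11 (P, w=50) cum 95  ← median
  x=17 (S, w=40) cum 135
  x=18 (R, w=20) cum 155
⇒ x* = 11
y-coordinate, sorted with cumulative weight:
  y=2 (S, w=40) cum 40
  y=5 (R, w=20) cum 60
  y=18 (Q, w=45) cum 105  ← median
  y=20 (P, w=50) cum 155
⇒ y* = 18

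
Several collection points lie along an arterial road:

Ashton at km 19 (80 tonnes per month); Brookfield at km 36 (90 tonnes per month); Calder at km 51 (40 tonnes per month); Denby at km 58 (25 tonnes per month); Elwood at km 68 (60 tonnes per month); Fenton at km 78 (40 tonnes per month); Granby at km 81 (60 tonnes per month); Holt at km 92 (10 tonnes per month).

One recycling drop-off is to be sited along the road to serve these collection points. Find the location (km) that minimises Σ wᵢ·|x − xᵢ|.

For a sum of weighted absolute distances on a line, the optimum is the weighted median (not the mean). Total weight W = 405; half-weight = 202.5.
Sort by position and accumulate weight:
  km 19 (Ashton, w=80) → cum 80
  km 36 (Brookfield, w=90) → cum 170
  km 51 (Calder, w=40) → cum 210  ≥ 202.5 → median here
  km 58 (Denby, w=25) → cum 235
  km 68 (Elwood, w=60) → cum 295
  km 78 (Fenton, w=40) → cum 335
  km 81 (Granby, w=60) → cum 395
  km 92 (Holt, w=10) → cum 405
Optimal location: km 51.

x = 51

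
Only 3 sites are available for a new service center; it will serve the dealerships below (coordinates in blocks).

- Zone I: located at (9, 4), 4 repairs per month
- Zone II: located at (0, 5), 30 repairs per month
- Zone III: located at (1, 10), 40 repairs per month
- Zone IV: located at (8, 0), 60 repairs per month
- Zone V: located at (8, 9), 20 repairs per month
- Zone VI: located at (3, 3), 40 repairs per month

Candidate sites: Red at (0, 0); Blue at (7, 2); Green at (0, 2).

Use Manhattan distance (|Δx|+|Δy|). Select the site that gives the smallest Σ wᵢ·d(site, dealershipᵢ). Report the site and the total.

Blue, total 1416 blocks

Total weighted distance at each candidate:
  Red (0, 0): total = 1702
  Blue (7, 2): total = 1416
  Green (0, 2): total = 1554
Minimum is at Blue with total 1416 blocks.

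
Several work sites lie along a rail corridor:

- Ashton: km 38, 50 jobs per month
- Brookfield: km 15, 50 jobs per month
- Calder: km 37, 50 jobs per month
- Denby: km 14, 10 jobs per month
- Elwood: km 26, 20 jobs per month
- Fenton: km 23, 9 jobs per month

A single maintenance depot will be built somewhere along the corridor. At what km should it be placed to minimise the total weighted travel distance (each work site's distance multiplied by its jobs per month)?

For a sum of weighted absolute distances on a line, the optimum is the weighted median (not the mean). Total weight W = 189; half-weight = 94.5.
Sort by position and accumulate weight:
  km 14 (Denby, w=10) → cum 10
  km 15 (Brookfield, w=50) → cum 60
  km 23 (Fenton, w=9) → cum 69
  km 26 (Elwood, w=20) → cum 89
  km 37 (Calder, w=50) → cum 139  ≥ 94.5 → median here
  km 38 (Ashton, w=50) → cum 189
Optimal location: km 37.

x = 37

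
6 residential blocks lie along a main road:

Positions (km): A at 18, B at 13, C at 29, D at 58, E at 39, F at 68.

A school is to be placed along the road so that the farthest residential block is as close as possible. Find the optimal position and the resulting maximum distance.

location 40.5, max distance 27.5

The 1-center on a line is the midpoint of the two extreme points: leftmost at 13, rightmost at 68.
Optimal location = (13 + 68)/2 = 40.5; maximum distance = (68 − 13)/2 = 27.5.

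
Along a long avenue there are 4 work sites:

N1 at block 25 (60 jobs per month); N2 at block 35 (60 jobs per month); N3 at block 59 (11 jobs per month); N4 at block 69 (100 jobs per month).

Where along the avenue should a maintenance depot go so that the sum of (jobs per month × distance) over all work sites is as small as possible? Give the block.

For a sum of weighted absolute distances on a line, the optimum is the weighted median (not the mean). Total weight W = 231; half-weight = 115.5.
Sort by position and accumulate weight:
  block 25 (N1, w=60) → cum 60
  block 35 (N2, w=60) → cum 120  ≥ 115.5 → median here
  block 59 (N3, w=11) → cum 131
  block 69 (N4, w=100) → cum 231
Optimal location: block 35.

x = 35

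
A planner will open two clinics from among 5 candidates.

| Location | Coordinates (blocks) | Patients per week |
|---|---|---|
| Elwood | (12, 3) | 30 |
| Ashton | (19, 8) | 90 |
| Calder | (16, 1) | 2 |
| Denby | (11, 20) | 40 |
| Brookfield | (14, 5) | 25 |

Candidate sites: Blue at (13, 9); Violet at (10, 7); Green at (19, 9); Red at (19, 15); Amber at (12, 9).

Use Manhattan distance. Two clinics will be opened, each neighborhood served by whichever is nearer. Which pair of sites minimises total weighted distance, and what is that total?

{Green, Amber}, total 922

Evaluate every pair (each demand assigned to the nearer of the two):
  {Green, Amber}: total = 922
  {Blue, Green}: total = 967
  {Violet, Green}: total = 1002
  {Green, Red}: total = 1247
  {Blue, Amber}: total = 1437
  {Red, Amber}: total = 1464
  {Blue, Violet}: total = 1477
  {Violet, Red}: total = 1504
  {Blue, Red}: total = 1507
  {Violet, Amber}: total = 1554
Best pair: {Green, Amber} with total 922.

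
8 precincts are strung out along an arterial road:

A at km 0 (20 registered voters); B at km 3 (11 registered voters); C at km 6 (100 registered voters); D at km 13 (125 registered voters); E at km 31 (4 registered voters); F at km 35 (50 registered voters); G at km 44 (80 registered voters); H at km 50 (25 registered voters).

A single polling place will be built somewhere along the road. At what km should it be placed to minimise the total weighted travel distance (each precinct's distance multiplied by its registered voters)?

x = 13

For a sum of weighted absolute distances on a line, the optimum is the weighted median (not the mean). Total weight W = 415; half-weight = 207.5.
Sort by position and accumulate weight:
  km 0 (A, w=20) → cum 20
  km 3 (B, w=11) → cum 31
  km 6 (C, w=100) → cum 131
  km 13 (D, w=125) → cum 256  ≥ 207.5 → median here
  km 31 (E, w=4) → cum 260
  km 35 (F, w=50) → cum 310
  km 44 (G, w=80) → cum 390
  km 50 (H, w=25) → cum 415
Optimal location: km 13.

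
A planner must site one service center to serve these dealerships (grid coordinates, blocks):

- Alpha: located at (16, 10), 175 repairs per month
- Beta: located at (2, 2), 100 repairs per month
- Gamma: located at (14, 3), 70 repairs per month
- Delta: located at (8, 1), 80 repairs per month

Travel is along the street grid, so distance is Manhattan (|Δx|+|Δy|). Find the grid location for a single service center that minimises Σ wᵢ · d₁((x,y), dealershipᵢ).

Manhattan distance separates: Σwᵢ(|x−xᵢ|+|y−yᵢ|) = Σwᵢ|x−xᵢ| + Σwᵢ|y−yᵢ|, so x and y are optimised independently as 1-D weighted medians.
Total weight W = 425; half = 212.5.
x-coordinate, sorted with cumulative weight:
  x=2 (Beta, w=100) cum 100
  x=8 (Delta, w=80) cum 180
  x=14 (Gamma, w=70) cum 250  ← median
  x=16 (Alpha, w=175) cum 425
⇒ x* = 14
y-coordinate, sorted with cumulative weight:
  y=1 (Delta, w=80) cum 80
  y=2 (Beta, w=100) cum 180
  y=3 (Gamma, w=70) cum 250  ← median
  y=10 (Alpha, w=175) cum 425
⇒ y* = 3

(14, 3)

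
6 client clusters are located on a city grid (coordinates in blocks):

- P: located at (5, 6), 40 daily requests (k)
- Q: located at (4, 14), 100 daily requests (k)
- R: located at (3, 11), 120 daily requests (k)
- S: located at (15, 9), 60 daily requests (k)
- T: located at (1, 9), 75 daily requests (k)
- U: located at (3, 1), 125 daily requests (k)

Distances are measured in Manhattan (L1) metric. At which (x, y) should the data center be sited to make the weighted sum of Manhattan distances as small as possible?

(3, 9)

Manhattan distance separates: Σwᵢ(|x−xᵢ|+|y−yᵢ|) = Σwᵢ|x−xᵢ| + Σwᵢ|y−yᵢ|, so x and y are optimised independently as 1-D weighted medians.
Total weight W = 520; half = 260.
x-coordinate, sorted with cumulative weight:
  x=1 (T, w=75) cum 75
  x=3 (R, w=120) cum 195
  x=3 (U, w=125) cum 320  ← median
  x=4 (Q, w=100) cum 420
  x=5 (P, w=40) cum 460
  x=15 (S, w=60) cum 520
⇒ x* = 3
y-coordinate, sorted with cumulative weight:
  y=1 (U, w=125) cum 125
  y=6 (P, w=40) cum 165
  y=9 (S, w=60) cum 225
  y=9 (T, w=75) cum 300  ← median
  y=11 (R, w=120) cum 420
  y=14 (Q, w=100) cum 520
⇒ y* = 9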